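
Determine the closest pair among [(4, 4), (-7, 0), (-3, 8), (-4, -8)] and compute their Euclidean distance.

Computing all pairwise distances among 4 points:

d((4, 4), (-7, 0)) = 11.7047
d((4, 4), (-3, 8)) = 8.0623 <-- minimum
d((4, 4), (-4, -8)) = 14.4222
d((-7, 0), (-3, 8)) = 8.9443
d((-7, 0), (-4, -8)) = 8.544
d((-3, 8), (-4, -8)) = 16.0312

Closest pair: (4, 4) and (-3, 8) with distance 8.0623

The closest pair is (4, 4) and (-3, 8) with Euclidean distance 8.0623. For 4 points, brute-force pairwise comparison is shown above. For large n, the divide-and-conquer algorithm (sort by x, recurse on halves, check the dividing strip) achieves O(n log n).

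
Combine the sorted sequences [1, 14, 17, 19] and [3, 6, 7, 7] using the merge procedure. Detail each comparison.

Merging process:

Compare 1 vs 3: take 1 from left. Merged: [1]
Compare 14 vs 3: take 3 from right. Merged: [1, 3]
Compare 14 vs 6: take 6 from right. Merged: [1, 3, 6]
Compare 14 vs 7: take 7 from right. Merged: [1, 3, 6, 7]
Compare 14 vs 7: take 7 from right. Merged: [1, 3, 6, 7, 7]
Append remaining from left: [14, 17, 19]. Merged: [1, 3, 6, 7, 7, 14, 17, 19]

Final merged array: [1, 3, 6, 7, 7, 14, 17, 19]
Total comparisons: 5

The merged array is [1, 3, 6, 7, 7, 14, 17, 19], requiring 5 comparisons. The merge step runs in O(n) time where n is the total number of elements.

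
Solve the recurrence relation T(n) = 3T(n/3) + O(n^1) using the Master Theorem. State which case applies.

Master Theorem for T(n) = 3T(n/3) + O(n^1):

a = 3, b = 3, c = 1
log_b(a) = log_3(3) = 1.0000

Case 2: c = 1 = log_3(3) = 1.0000
T(n) = O(n^1 log n) = O(n log n)

For T(n) = 3T(n/3) + O(n^1): log_3(3) = 1.0000. This is Case 2 of the Master Theorem (c = log_b(a), equal work at all levels), giving O(n log n).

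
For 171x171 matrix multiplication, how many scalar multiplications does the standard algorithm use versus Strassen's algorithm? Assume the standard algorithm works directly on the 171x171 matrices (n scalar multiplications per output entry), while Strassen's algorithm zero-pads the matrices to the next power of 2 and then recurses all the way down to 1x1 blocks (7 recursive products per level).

Matrix multiplication for 171x171 matrices:

Strassen's algorithm requires power-of-2 dimensions. Pad 171x171 to 256x256 (next power of 2).

Standard algorithm: 171^3 = 5000211 multiplications
Strassen's algorithm: 7^(log2(256)) = 7^8 = 5764801 multiplications
Difference: 5000211 - 5764801 = -764590 (Strassen uses MORE here due to padding overhead — for small or just-over-power-of-2 n, padding can outweigh the per-level savings)

Standard: 5000211 multiplications (171^3). Strassen: 5764801 multiplications (7^8, after padding to 256x256). Strassen reduces 8 recursive multiplications to 7 at each level.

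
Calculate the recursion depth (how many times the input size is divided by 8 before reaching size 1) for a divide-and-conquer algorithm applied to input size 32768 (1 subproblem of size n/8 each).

For divide and conquer with division factor 8:

Problem sizes at each level:
Level 0: 32768
Level 1: 4096
Level 2: 512
Level 3: 64
Level 4: 8
Level 5: 1

The root is level 0 and the size-1 base case is level 5 (the tree spans levels 0 through 5, i.e. 6 levels counting the root), so the depth is the number of divisions: log_8(32768) = 5

The recursion tree depth is log_8(32768) = 5. At each level, the problem size is divided by 8, so it takes 5 divisions to reduce to a base case of size 1. The algorithm makes 1 recursive call at each level.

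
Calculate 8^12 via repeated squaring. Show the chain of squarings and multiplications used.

Computing 8^12 by squaring (build up from 8^1; each line after the first costs one multiplication):

8^1 = 8
8^2 = (8^1)^2 = 8^2 = 64
8^3 = 8 * 8^2 = 8 * 64 = 512
8^6 = (8^3)^2 = 512^2 = 262144
8^12 = (8^6)^2 = 262144^2 = 68719476736

Result: 68719476736
Multiplications needed: 4 (4 lines after 8^1)

8^12 = 68719476736. Using exponentiation by squaring, this requires 4 multiplications. The key idea: if the exponent is even, square the half-power; if odd, multiply by the base once.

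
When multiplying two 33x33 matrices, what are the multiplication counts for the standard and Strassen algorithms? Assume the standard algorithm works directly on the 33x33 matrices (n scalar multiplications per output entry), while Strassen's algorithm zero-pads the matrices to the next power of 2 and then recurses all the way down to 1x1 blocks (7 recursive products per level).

Matrix multiplication for 33x33 matrices:

Strassen's algorithm requires power-of-2 dimensions. Pad 33x33 to 64x64 (next power of 2).

Standard algorithm: 33^3 = 35937 multiplications
Strassen's algorithm: 7^(log2(64)) = 7^6 = 117649 multiplications
Difference: 35937 - 117649 = -81712 (Strassen uses MORE here due to padding overhead — for small or just-over-power-of-2 n, padding can outweigh the per-level savings)

Standard: 35937 multiplications (33^3). Strassen: 117649 multiplications (7^6, after padding to 64x64). Strassen reduces 8 recursive multiplications to 7 at each level.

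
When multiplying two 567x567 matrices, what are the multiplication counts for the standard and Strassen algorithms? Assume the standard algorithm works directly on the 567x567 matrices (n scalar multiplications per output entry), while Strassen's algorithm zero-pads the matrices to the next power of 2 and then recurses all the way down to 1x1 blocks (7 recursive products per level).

Matrix multiplication for 567x567 matrices:

Strassen's algorithm requires power-of-2 dimensions. Pad 567x567 to 1024x1024 (next power of 2).

Standard algorithm: 567^3 = 182284263 multiplications
Strassen's algorithm: 7^(log2(1024)) = 7^10 = 282475249 multiplications
Difference: 182284263 - 282475249 = -100190986 (Strassen uses MORE here due to padding overhead — for small or just-over-power-of-2 n, padding can outweigh the per-level savings)

Standard: 182284263 multiplications (567^3). Strassen: 282475249 multiplications (7^10, after padding to 1024x1024). Strassen reduces 8 recursive multiplications to 7 at each level.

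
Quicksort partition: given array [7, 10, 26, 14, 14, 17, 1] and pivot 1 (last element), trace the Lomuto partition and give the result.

Lomuto partition with pivot = 1:

Initial array: [7, 10, 26, 14, 14, 17, 1]

arr[0]=7 > 1: no swap
arr[1]=10 > 1: no swap
arr[2]=26 > 1: no swap
arr[3]=14 > 1: no swap
arr[4]=14 > 1: no swap
arr[5]=17 > 1: no swap

Place pivot at position 0: [1, 10, 26, 14, 14, 17, 7]
Pivot position: 0

After partitioning with pivot 1, the array becomes [1, 10, 26, 14, 14, 17, 7]. The pivot is placed at index 0. All elements to the left of the pivot are <= 1, and all elements to the right are > 1.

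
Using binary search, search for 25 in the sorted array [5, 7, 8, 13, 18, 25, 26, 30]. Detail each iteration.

Binary search for 25 in [5, 7, 8, 13, 18, 25, 26, 30]:

lo=0, hi=7, mid=3, arr[mid]=13 -> 13 < 25, search right half
lo=4, hi=7, mid=5, arr[mid]=25 -> Found target at index 5!

Binary search finds 25 at index 5 after 2 comparisons. The search repeatedly halves the search space by comparing with the middle element.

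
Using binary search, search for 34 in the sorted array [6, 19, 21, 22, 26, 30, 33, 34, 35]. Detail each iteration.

Binary search for 34 in [6, 19, 21, 22, 26, 30, 33, 34, 35]:

lo=0, hi=8, mid=4, arr[mid]=26 -> 26 < 34, search right half
lo=5, hi=8, mid=6, arr[mid]=33 -> 33 < 34, search right half
lo=7, hi=8, mid=7, arr[mid]=34 -> Found target at index 7!

Binary search finds 34 at index 7 after 3 comparisons. The search repeatedly halves the search space by comparing with the middle element.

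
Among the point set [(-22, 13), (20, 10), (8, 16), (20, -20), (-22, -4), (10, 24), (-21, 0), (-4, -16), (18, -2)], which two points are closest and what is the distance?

Computing all pairwise distances among 9 points:

d((-22, 13), (20, 10)) = 42.107
d((-22, 13), (8, 16)) = 30.1496
d((-22, 13), (20, -20)) = 53.4135
d((-22, 13), (-22, -4)) = 17.0
d((-22, 13), (10, 24)) = 33.8378
d((-22, 13), (-21, 0)) = 13.0384
d((-22, 13), (-4, -16)) = 34.1321
d((-22, 13), (18, -2)) = 42.72
d((20, 10), (8, 16)) = 13.4164
d((20, 10), (20, -20)) = 30.0
d((20, 10), (-22, -4)) = 44.2719
d((20, 10), (10, 24)) = 17.2047
d((20, 10), (-21, 0)) = 42.2019
d((20, 10), (-4, -16)) = 35.3836
d((20, 10), (18, -2)) = 12.1655
d((8, 16), (20, -20)) = 37.9473
d((8, 16), (-22, -4)) = 36.0555
d((8, 16), (10, 24)) = 8.2462
d((8, 16), (-21, 0)) = 33.121
d((8, 16), (-4, -16)) = 34.176
d((8, 16), (18, -2)) = 20.5913
d((20, -20), (-22, -4)) = 44.9444
d((20, -20), (10, 24)) = 45.1221
d((20, -20), (-21, 0)) = 45.618
d((20, -20), (-4, -16)) = 24.3311
d((20, -20), (18, -2)) = 18.1108
d((-22, -4), (10, 24)) = 42.5206
d((-22, -4), (-21, 0)) = 4.1231 <-- minimum
d((-22, -4), (-4, -16)) = 21.6333
d((-22, -4), (18, -2)) = 40.05
d((10, 24), (-21, 0)) = 39.2046
d((10, 24), (-4, -16)) = 42.3792
d((10, 24), (18, -2)) = 27.2029
d((-21, 0), (-4, -16)) = 23.3452
d((-21, 0), (18, -2)) = 39.0512
d((-4, -16), (18, -2)) = 26.0768

Closest pair: (-22, -4) and (-21, 0) with distance 4.1231

The closest pair is (-22, -4) and (-21, 0) with Euclidean distance 4.1231. For 9 points, brute-force pairwise comparison is shown above. For large n, the divide-and-conquer algorithm (sort by x, recurse on halves, check the dividing strip) achieves O(n log n).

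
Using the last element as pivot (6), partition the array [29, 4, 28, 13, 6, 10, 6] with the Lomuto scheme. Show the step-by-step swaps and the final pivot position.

Lomuto partition with pivot = 6:

Initial array: [29, 4, 28, 13, 6, 10, 6]

arr[0]=29 > 6: no swap
arr[1]=4 <= 6: swap with position 0, array becomes [4, 29, 28, 13, 6, 10, 6]
arr[2]=28 > 6: no swap
arr[3]=13 > 6: no swap
arr[4]=6 <= 6: swap with position 1, array becomes [4, 6, 28, 13, 29, 10, 6]
arr[5]=10 > 6: no swap

Place pivot at position 2: [4, 6, 6, 13, 29, 10, 28]
Pivot position: 2

After partitioning with pivot 6, the array becomes [4, 6, 6, 13, 29, 10, 28]. The pivot is placed at index 2. All elements to the left of the pivot are <= 6, and all elements to the right are > 6.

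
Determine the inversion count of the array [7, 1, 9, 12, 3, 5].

Finding inversions in [7, 1, 9, 12, 3, 5]:

(0, 1): arr[0]=7 > arr[1]=1
(0, 4): arr[0]=7 > arr[4]=3
(0, 5): arr[0]=7 > arr[5]=5
(2, 4): arr[2]=9 > arr[4]=3
(2, 5): arr[2]=9 > arr[5]=5
(3, 4): arr[3]=12 > arr[4]=3
(3, 5): arr[3]=12 > arr[5]=5

Total inversions: 7

The array has 7 inversion(s): (0,1), (0,4), (0,5), (2,4), (2,5), (3,4), (3,5). Each pair (i,j) satisfies i < j and arr[i] > arr[j].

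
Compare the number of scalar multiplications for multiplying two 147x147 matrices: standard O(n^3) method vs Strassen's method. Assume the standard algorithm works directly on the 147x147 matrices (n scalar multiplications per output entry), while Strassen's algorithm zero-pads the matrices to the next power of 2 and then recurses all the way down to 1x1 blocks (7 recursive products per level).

Matrix multiplication for 147x147 matrices:

Strassen's algorithm requires power-of-2 dimensions. Pad 147x147 to 256x256 (next power of 2).

Standard algorithm: 147^3 = 3176523 multiplications
Strassen's algorithm: 7^(log2(256)) = 7^8 = 5764801 multiplications
Difference: 3176523 - 5764801 = -2588278 (Strassen uses MORE here due to padding overhead — for small or just-over-power-of-2 n, padding can outweigh the per-level savings)

Standard: 3176523 multiplications (147^3). Strassen: 5764801 multiplications (7^8, after padding to 256x256). Strassen reduces 8 recursive multiplications to 7 at each level.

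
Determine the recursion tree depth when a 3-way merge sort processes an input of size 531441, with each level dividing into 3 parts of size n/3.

For divide and conquer with division factor 3:

Problem sizes at each level:
Level 0: 531441
Level 1: 177147
Level 2: 59049
Level 3: 19683
Level 4: 6561
Level 5: 2187
Level 6: 729
Level 7: 243
Level 8: 81
Level 9: 27
Level 10: 9
Level 11: 3
Level 12: 1

The root is level 0 and the size-1 base case is level 12 (the tree spans levels 0 through 12, i.e. 13 levels counting the root), so the depth is the number of divisions: log_3(531441) = 12

The recursion tree depth is log_3(531441) = 12. At each level, the problem size is divided by 3, so it takes 12 divisions to reduce to a base case of size 1. The algorithm makes 3 recursive calls at each level.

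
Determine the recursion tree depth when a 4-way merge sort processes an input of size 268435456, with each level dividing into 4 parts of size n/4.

For divide and conquer with division factor 4:

Problem sizes at each level:
Level 0: 268435456
Level 1: 67108864
Level 2: 16777216
Level 3: 4194304
Level 4: 1048576
Level 5: 262144
Level 6: 65536
Level 7: 16384
Level 8: 4096
Level 9: 1024
Level 10: 256
Level 11: 64
Level 12: 16
Level 13: 4
Level 14: 1

The root is level 0 and the size-1 base case is level 14 (the tree spans levels 0 through 14, i.e. 15 levels counting the root), so the depth is the number of divisions: log_4(268435456) = 14

The recursion tree depth is log_4(268435456) = 14. At each level, the problem size is divided by 4, so it takes 14 divisions to reduce to a base case of size 1. The algorithm makes 4 recursive calls at each level.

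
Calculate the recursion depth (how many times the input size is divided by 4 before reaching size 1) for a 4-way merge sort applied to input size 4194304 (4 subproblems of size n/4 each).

For divide and conquer with division factor 4:

Problem sizes at each level:
Level 0: 4194304
Level 1: 1048576
Level 2: 262144
Level 3: 65536
Level 4: 16384
Level 5: 4096
Level 6: 1024
Level 7: 256
Level 8: 64
Level 9: 16
Level 10: 4
Level 11: 1

The root is level 0 and the size-1 base case is level 11 (the tree spans levels 0 through 11, i.e. 12 levels counting the root), so the depth is the number of divisions: log_4(4194304) = 11

The recursion tree depth is log_4(4194304) = 11. At each level, the problem size is divided by 4, so it takes 11 divisions to reduce to a base case of size 1. The algorithm makes 4 recursive calls at each level.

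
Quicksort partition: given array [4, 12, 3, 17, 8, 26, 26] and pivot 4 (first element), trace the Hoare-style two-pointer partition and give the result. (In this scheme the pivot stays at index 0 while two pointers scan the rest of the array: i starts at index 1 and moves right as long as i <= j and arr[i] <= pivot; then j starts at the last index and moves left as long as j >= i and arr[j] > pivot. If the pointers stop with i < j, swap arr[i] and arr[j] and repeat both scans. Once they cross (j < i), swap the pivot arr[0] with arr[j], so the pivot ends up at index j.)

Hoare-style two-pointer partition with pivot = 4:

Initial array: [4, 12, 3, 17, 8, 26, 26]

Pointers start at i = 1, j = 6.
i stops at index 1 (arr[1]=12 > 4), j stops at index 2 (arr[2]=3 <= 4): swap arr[1] and arr[2], array becomes [4, 3, 12, 17, 8, 26, 26]
i ends at 2, j ends at 1: the pointers have crossed (j < i), so scanning stops.

Swap pivot arr[0] with arr[1] to place pivot at position 1: [3, 4, 12, 17, 8, 26, 26]
Pivot position: 1

After partitioning with pivot 4, the array becomes [3, 4, 12, 17, 8, 26, 26]. The pivot is placed at index 1. All elements to the left of the pivot are <= 4, and all elements to the right are > 4.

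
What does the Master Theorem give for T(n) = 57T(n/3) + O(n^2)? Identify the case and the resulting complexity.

Master Theorem for T(n) = 57T(n/3) + O(n^2):

a = 57, b = 3, c = 2
log_b(a) = log_3(57) = 3.6801

Case 1: c = 2 < log_3(57) = 3.6801
T(n) = O(n^(log_3 57))

For T(n) = 57T(n/3) + O(n^2): log_3(57) = 3.6801. This is Case 1 of the Master Theorem (c < log_b(a), work dominated by leaves), giving O(n^(log_3 57)).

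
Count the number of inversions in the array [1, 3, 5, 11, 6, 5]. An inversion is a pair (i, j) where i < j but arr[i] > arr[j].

Finding inversions in [1, 3, 5, 11, 6, 5]:

(3, 4): arr[3]=11 > arr[4]=6
(3, 5): arr[3]=11 > arr[5]=5
(4, 5): arr[4]=6 > arr[5]=5

Total inversions: 3

The array has 3 inversion(s): (3,4), (3,5), (4,5). Each pair (i,j) satisfies i < j and arr[i] > arr[j].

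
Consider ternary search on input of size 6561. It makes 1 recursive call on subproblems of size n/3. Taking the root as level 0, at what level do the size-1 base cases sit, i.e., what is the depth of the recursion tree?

For divide and conquer with division factor 3:

Problem sizes at each level:
Level 0: 6561
Level 1: 2187
Level 2: 729
Level 3: 243
Level 4: 81
Level 5: 27
Level 6: 9
Level 7: 3
Level 8: 1

The root is level 0 and the size-1 base case is level 8 (the tree spans levels 0 through 8, i.e. 9 levels counting the root), so the depth is the number of divisions: log_3(6561) = 8

The recursion tree depth is log_3(6561) = 8. At each level, the problem size is divided by 3, so it takes 8 divisions to reduce to a base case of size 1. The algorithm makes 1 recursive call at each level.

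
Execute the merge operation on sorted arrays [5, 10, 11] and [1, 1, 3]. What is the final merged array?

Merging process:

Compare 5 vs 1: take 1 from right. Merged: [1]
Compare 5 vs 1: take 1 from right. Merged: [1, 1]
Compare 5 vs 3: take 3 from right. Merged: [1, 1, 3]
Append remaining from left: [5, 10, 11]. Merged: [1, 1, 3, 5, 10, 11]

Final merged array: [1, 1, 3, 5, 10, 11]
Total comparisons: 3

The merged array is [1, 1, 3, 5, 10, 11], requiring 3 comparisons. The merge step runs in O(n) time where n is the total number of elements.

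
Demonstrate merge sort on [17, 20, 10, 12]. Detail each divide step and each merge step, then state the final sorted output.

Merge sort trace:

Split: [17, 20, 10, 12] -> [17, 20] and [10, 12]
  Split: [17, 20] -> [17] and [20]
  Merge: [17] + [20] -> [17, 20]
  Split: [10, 12] -> [10] and [12]
  Merge: [10] + [12] -> [10, 12]
Merge: [17, 20] + [10, 12] -> [10, 12, 17, 20]

Final sorted array: [10, 12, 17, 20]

The merge sort proceeds by recursively splitting the array and merging sorted halves.
After all merges, the sorted array is [10, 12, 17, 20].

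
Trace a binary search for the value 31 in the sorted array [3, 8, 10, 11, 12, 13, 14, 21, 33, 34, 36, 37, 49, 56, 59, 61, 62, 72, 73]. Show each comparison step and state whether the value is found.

Binary search for 31 in [3, 8, 10, 11, 12, 13, 14, 21, 33, 34, 36, 37, 49, 56, 59, 61, 62, 72, 73]:

lo=0, hi=18, mid=9, arr[mid]=34 -> 34 > 31, search left half
lo=0, hi=8, mid=4, arr[mid]=12 -> 12 < 31, search right half
lo=5, hi=8, mid=6, arr[mid]=14 -> 14 < 31, search right half
lo=7, hi=8, mid=7, arr[mid]=21 -> 21 < 31, search right half
lo=8, hi=8, mid=8, arr[mid]=33 -> 33 > 31, search left half
lo=8 > hi=7, target 31 not found

Binary search determines that 31 is not in the array after 5 comparisons. The search space was exhausted without finding the target.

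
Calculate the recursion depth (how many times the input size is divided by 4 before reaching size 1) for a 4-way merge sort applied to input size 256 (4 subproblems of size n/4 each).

For divide and conquer with division factor 4:

Problem sizes at each level:
Level 0: 256
Level 1: 64
Level 2: 16
Level 3: 4
Level 4: 1

The root is level 0 and the size-1 base case is level 4 (the tree spans levels 0 through 4, i.e. 5 levels counting the root), so the depth is the number of divisions: log_4(256) = 4

The recursion tree depth is log_4(256) = 4. At each level, the problem size is divided by 4, so it takes 4 divisions to reduce to a base case of size 1. The algorithm makes 4 recursive calls at each level.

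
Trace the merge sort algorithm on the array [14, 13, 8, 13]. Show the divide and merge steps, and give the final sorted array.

Merge sort trace:

Split: [14, 13, 8, 13] -> [14, 13] and [8, 13]
  Split: [14, 13] -> [14] and [13]
  Merge: [14] + [13] -> [13, 14]
  Split: [8, 13] -> [8] and [13]
  Merge: [8] + [13] -> [8, 13]
Merge: [13, 14] + [8, 13] -> [8, 13, 13, 14]

Final sorted array: [8, 13, 13, 14]

The merge sort proceeds by recursively splitting the array and merging sorted halves.
After all merges, the sorted array is [8, 13, 13, 14].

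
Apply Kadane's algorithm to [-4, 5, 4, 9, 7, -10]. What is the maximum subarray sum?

Using Kadane's algorithm on [-4, 5, 4, 9, 7, -10]:

Scanning through the array:
Position 1 (value 5): max_ending_here = 5, max_so_far = 5
Position 2 (value 4): max_ending_here = 9, max_so_far = 9
Position 3 (value 9): max_ending_here = 18, max_so_far = 18
Position 4 (value 7): max_ending_here = 25, max_so_far = 25
Position 5 (value -10): max_ending_here = 15, max_so_far = 25

Maximum subarray: [5, 4, 9, 7]
Maximum sum: 25

The maximum subarray is [5, 4, 9, 7] with sum 25. This subarray runs from index 1 to index 4.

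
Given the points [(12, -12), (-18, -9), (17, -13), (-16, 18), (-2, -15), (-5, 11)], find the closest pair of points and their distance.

Computing all pairwise distances among 6 points:

d((12, -12), (-18, -9)) = 30.1496
d((12, -12), (17, -13)) = 5.099 <-- minimum
d((12, -12), (-16, 18)) = 41.0366
d((12, -12), (-2, -15)) = 14.3178
d((12, -12), (-5, 11)) = 28.6007
d((-18, -9), (17, -13)) = 35.2278
d((-18, -9), (-16, 18)) = 27.074
d((-18, -9), (-2, -15)) = 17.088
d((-18, -9), (-5, 11)) = 23.8537
d((17, -13), (-16, 18)) = 45.2769
d((17, -13), (-2, -15)) = 19.105
d((17, -13), (-5, 11)) = 32.5576
d((-16, 18), (-2, -15)) = 35.8469
d((-16, 18), (-5, 11)) = 13.0384
d((-2, -15), (-5, 11)) = 26.1725

Closest pair: (12, -12) and (17, -13) with distance 5.099

The closest pair is (12, -12) and (17, -13) with Euclidean distance 5.099. For 6 points, brute-force pairwise comparison is shown above. For large n, the divide-and-conquer algorithm (sort by x, recurse on halves, check the dividing strip) achieves O(n log n).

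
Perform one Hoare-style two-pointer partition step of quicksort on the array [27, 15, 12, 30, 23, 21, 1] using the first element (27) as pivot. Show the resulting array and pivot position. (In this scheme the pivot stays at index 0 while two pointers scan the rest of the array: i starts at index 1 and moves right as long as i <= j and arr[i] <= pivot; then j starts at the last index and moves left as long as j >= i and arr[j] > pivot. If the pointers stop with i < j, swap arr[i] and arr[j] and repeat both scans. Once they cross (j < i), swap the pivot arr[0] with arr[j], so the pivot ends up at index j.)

Hoare-style two-pointer partition with pivot = 27:

Initial array: [27, 15, 12, 30, 23, 21, 1]

Pointers start at i = 1, j = 6.
i stops at index 3 (arr[3]=30 > 27), j stops at index 6 (arr[6]=1 <= 27): swap arr[3] and arr[6], array becomes [27, 15, 12, 1, 23, 21, 30]
i ends at 6, j ends at 5: the pointers have crossed (j < i), so scanning stops.

Swap pivot arr[0] with arr[5] to place pivot at position 5: [21, 15, 12, 1, 23, 27, 30]
Pivot position: 5

After partitioning with pivot 27, the array becomes [21, 15, 12, 1, 23, 27, 30]. The pivot is placed at index 5. All elements to the left of the pivot are <= 27, and all elements to the right are > 27.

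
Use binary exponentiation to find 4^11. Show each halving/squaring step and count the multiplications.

Computing 4^11 by squaring (build up from 4^1; each line after the first costs one multiplication):

4^1 = 4
4^2 = (4^1)^2 = 4^2 = 16
4^4 = (4^2)^2 = 16^2 = 256
4^5 = 4 * 4^4 = 4 * 256 = 1024
4^10 = (4^5)^2 = 1024^2 = 1048576
4^11 = 4 * 4^10 = 4 * 1048576 = 4194304

Result: 4194304
Multiplications needed: 5 (5 lines after 4^1)

4^11 = 4194304. Using exponentiation by squaring, this requires 5 multiplications. The key idea: if the exponent is even, square the half-power; if odd, multiply by the base once.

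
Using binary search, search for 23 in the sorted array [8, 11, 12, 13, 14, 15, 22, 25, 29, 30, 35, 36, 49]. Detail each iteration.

Binary search for 23 in [8, 11, 12, 13, 14, 15, 22, 25, 29, 30, 35, 36, 49]:

lo=0, hi=12, mid=6, arr[mid]=22 -> 22 < 23, search right half
lo=7, hi=12, mid=9, arr[mid]=30 -> 30 > 23, search left half
lo=7, hi=8, mid=7, arr[mid]=25 -> 25 > 23, search left half
lo=7 > hi=6, target 23 not found

Binary search determines that 23 is not in the array after 3 comparisons. The search space was exhausted without finding the target.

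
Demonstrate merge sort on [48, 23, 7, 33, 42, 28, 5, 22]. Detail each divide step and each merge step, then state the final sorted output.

Merge sort trace:

Split: [48, 23, 7, 33, 42, 28, 5, 22] -> [48, 23, 7, 33] and [42, 28, 5, 22]
  Split: [48, 23, 7, 33] -> [48, 23] and [7, 33]
    Split: [48, 23] -> [48] and [23]
    Merge: [48] + [23] -> [23, 48]
    Split: [7, 33] -> [7] and [33]
    Merge: [7] + [33] -> [7, 33]
  Merge: [23, 48] + [7, 33] -> [7, 23, 33, 48]
  Split: [42, 28, 5, 22] -> [42, 28] and [5, 22]
    Split: [42, 28] -> [42] and [28]
    Merge: [42] + [28] -> [28, 42]
    Split: [5, 22] -> [5] and [22]
    Merge: [5] + [22] -> [5, 22]
  Merge: [28, 42] + [5, 22] -> [5, 22, 28, 42]
Merge: [7, 23, 33, 48] + [5, 22, 28, 42] -> [5, 7, 22, 23, 28, 33, 42, 48]

Final sorted array: [5, 7, 22, 23, 28, 33, 42, 48]

The merge sort proceeds by recursively splitting the array and merging sorted halves.
After all merges, the sorted array is [5, 7, 22, 23, 28, 33, 42, 48].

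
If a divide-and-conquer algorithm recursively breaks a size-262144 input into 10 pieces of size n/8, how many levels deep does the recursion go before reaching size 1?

For divide and conquer with division factor 8:

Problem sizes at each level:
Level 0: 262144
Level 1: 32768
Level 2: 4096
Level 3: 512
Level 4: 64
Level 5: 8
Level 6: 1

The root is level 0 and the size-1 base case is level 6 (the tree spans levels 0 through 6, i.e. 7 levels counting the root), so the depth is the number of divisions: log_8(262144) = 6

The recursion tree depth is log_8(262144) = 6. At each level, the problem size is divided by 8, so it takes 6 divisions to reduce to a base case of size 1. The algorithm makes 10 recursive calls at each level.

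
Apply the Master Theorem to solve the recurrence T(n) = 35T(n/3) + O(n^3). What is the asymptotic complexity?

Master Theorem for T(n) = 35T(n/3) + O(n^3):

a = 35, b = 3, c = 3
log_b(a) = log_3(35) = 3.2362

Case 1: c = 3 < log_3(35) = 3.2362
T(n) = O(n^(log_3 35))

For T(n) = 35T(n/3) + O(n^3): log_3(35) = 3.2362. This is Case 1 of the Master Theorem (c < log_b(a), work dominated by leaves), giving O(n^(log_3 35)).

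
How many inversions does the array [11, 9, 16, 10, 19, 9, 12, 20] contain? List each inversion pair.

Finding inversions in [11, 9, 16, 10, 19, 9, 12, 20]:

(0, 1): arr[0]=11 > arr[1]=9
(0, 3): arr[0]=11 > arr[3]=10
(0, 5): arr[0]=11 > arr[5]=9
(2, 3): arr[2]=16 > arr[3]=10
(2, 5): arr[2]=16 > arr[5]=9
(2, 6): arr[2]=16 > arr[6]=12
(3, 5): arr[3]=10 > arr[5]=9
(4, 5): arr[4]=19 > arr[5]=9
(4, 6): arr[4]=19 > arr[6]=12

Total inversions: 9

The array has 9 inversion(s): (0,1), (0,3), (0,5), (2,3), (2,5), (2,6), (3,5), (4,5), (4,6). Each pair (i,j) satisfies i < j and arr[i] > arr[j].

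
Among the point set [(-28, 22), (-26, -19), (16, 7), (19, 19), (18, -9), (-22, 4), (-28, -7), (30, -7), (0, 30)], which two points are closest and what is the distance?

Computing all pairwise distances among 9 points:

d((-28, 22), (-26, -19)) = 41.0488
d((-28, 22), (16, 7)) = 46.4866
d((-28, 22), (19, 19)) = 47.0956
d((-28, 22), (18, -9)) = 55.4707
d((-28, 22), (-22, 4)) = 18.9737
d((-28, 22), (-28, -7)) = 29.0
d((-28, 22), (30, -7)) = 64.846
d((-28, 22), (0, 30)) = 29.1204
d((-26, -19), (16, 7)) = 49.3964
d((-26, -19), (19, 19)) = 58.8982
d((-26, -19), (18, -9)) = 45.1221
d((-26, -19), (-22, 4)) = 23.3452
d((-26, -19), (-28, -7)) = 12.1655 <-- minimum
d((-26, -19), (30, -7)) = 57.2713
d((-26, -19), (0, 30)) = 55.4707
d((16, 7), (19, 19)) = 12.3693
d((16, 7), (18, -9)) = 16.1245
d((16, 7), (-22, 4)) = 38.1182
d((16, 7), (-28, -7)) = 46.1736
d((16, 7), (30, -7)) = 19.799
d((16, 7), (0, 30)) = 28.0179
d((19, 19), (18, -9)) = 28.0179
d((19, 19), (-22, 4)) = 43.6578
d((19, 19), (-28, -7)) = 53.7122
d((19, 19), (30, -7)) = 28.2312
d((19, 19), (0, 30)) = 21.9545
d((18, -9), (-22, 4)) = 42.0595
d((18, -9), (-28, -7)) = 46.0435
d((18, -9), (30, -7)) = 12.1655 <-- minimum
d((18, -9), (0, 30)) = 42.9535
d((-22, 4), (-28, -7)) = 12.53
d((-22, 4), (30, -7)) = 53.1507
d((-22, 4), (0, 30)) = 34.0588
d((-28, -7), (30, -7)) = 58.0
d((-28, -7), (0, 30)) = 46.4004
d((30, -7), (0, 30)) = 47.634

Minimum distance: 12.1655 (tie among 2 pairs: (-26, -19) and (-28, -7); (18, -9) and (30, -7))

The minimum Euclidean distance is 12.1655. There is a tie: 2 pairs achieve this minimum — (-26, -19) and (-28, -7); (18, -9) and (30, -7). Any of these is a valid closest pair. For 9 points, brute-force pairwise comparison is shown above. For large n, the divide-and-conquer algorithm (sort by x, recurse on halves, check the dividing strip) achieves O(n log n).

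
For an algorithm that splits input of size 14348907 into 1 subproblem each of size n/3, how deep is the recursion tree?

For divide and conquer with division factor 3:

Problem sizes at each level:
Level 0: 14348907
Level 1: 4782969
Level 2: 1594323
Level 3: 531441
Level 4: 177147
Level 5: 59049
Level 6: 19683
Level 7: 6561
Level 8: 2187
Level 9: 729
Level 10: 243
Level 11: 81
Level 12: 27
Level 13: 9
Level 14: 3
Level 15: 1

The root is level 0 and the size-1 base case is level 15 (the tree spans levels 0 through 15, i.e. 16 levels counting the root), so the depth is the number of divisions: log_3(14348907) = 15

The recursion tree depth is log_3(14348907) = 15. At each level, the problem size is divided by 3, so it takes 15 divisions to reduce to a base case of size 1. The algorithm makes 1 recursive call at each level.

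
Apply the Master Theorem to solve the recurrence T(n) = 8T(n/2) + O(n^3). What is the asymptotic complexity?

Master Theorem for T(n) = 8T(n/2) + O(n^3):

a = 8, b = 2, c = 3
log_b(a) = log_2(8) = 3.0000

Case 2: c = 3 = log_2(8) = 3.0000
T(n) = O(n^3 log n) = O(n^3 log n)

For T(n) = 8T(n/2) + O(n^3): log_2(8) = 3.0000. This is Case 2 of the Master Theorem (c = log_b(a), equal work at all levels), giving O(n^3 log n).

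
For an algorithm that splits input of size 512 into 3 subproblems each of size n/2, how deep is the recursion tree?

For divide and conquer with division factor 2:

Problem sizes at each level:
Level 0: 512
Level 1: 256
Level 2: 128
Level 3: 64
Level 4: 32
Level 5: 16
Level 6: 8
Level 7: 4
Level 8: 2
Level 9: 1

The root is level 0 and the size-1 base case is level 9 (the tree spans levels 0 through 9, i.e. 10 levels counting the root), so the depth is the number of divisions: log_2(512) = 9

The recursion tree depth is log_2(512) = 9. At each level, the problem size is divided by 2, so it takes 9 divisions to reduce to a base case of size 1. The algorithm makes 3 recursive calls at each level.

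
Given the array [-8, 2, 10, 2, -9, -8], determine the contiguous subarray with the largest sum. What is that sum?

Using Kadane's algorithm on [-8, 2, 10, 2, -9, -8]:

Scanning through the array:
Position 1 (value 2): max_ending_here = 2, max_so_far = 2
Position 2 (value 10): max_ending_here = 12, max_so_far = 12
Position 3 (value 2): max_ending_here = 14, max_so_far = 14
Position 4 (value -9): max_ending_here = 5, max_so_far = 14
Position 5 (value -8): max_ending_here = -3, max_so_far = 14

Maximum subarray: [2, 10, 2]
Maximum sum: 14

The maximum subarray is [2, 10, 2] with sum 14. This subarray runs from index 1 to index 3.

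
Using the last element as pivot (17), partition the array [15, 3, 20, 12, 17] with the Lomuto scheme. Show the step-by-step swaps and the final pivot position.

Lomuto partition with pivot = 17:

Initial array: [15, 3, 20, 12, 17]

arr[0]=15 <= 17: swap with position 0, array becomes [15, 3, 20, 12, 17]
arr[1]=3 <= 17: swap with position 1, array becomes [15, 3, 20, 12, 17]
arr[2]=20 > 17: no swap
arr[3]=12 <= 17: swap with position 2, array becomes [15, 3, 12, 20, 17]

Place pivot at position 3: [15, 3, 12, 17, 20]
Pivot position: 3

After partitioning with pivot 17, the array becomes [15, 3, 12, 17, 20]. The pivot is placed at index 3. All elements to the left of the pivot are <= 17, and all elements to the right are > 17.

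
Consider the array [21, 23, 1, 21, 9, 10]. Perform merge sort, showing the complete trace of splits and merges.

Merge sort trace:

Split: [21, 23, 1, 21, 9, 10] -> [21, 23, 1] and [21, 9, 10]
  Split: [21, 23, 1] -> [21] and [23, 1]
    Split: [23, 1] -> [23] and [1]
    Merge: [23] + [1] -> [1, 23]
  Merge: [21] + [1, 23] -> [1, 21, 23]
  Split: [21, 9, 10] -> [21] and [9, 10]
    Split: [9, 10] -> [9] and [10]
    Merge: [9] + [10] -> [9, 10]
  Merge: [21] + [9, 10] -> [9, 10, 21]
Merge: [1, 21, 23] + [9, 10, 21] -> [1, 9, 10, 21, 21, 23]

Final sorted array: [1, 9, 10, 21, 21, 23]

The merge sort proceeds by recursively splitting the array and merging sorted halves.
After all merges, the sorted array is [1, 9, 10, 21, 21, 23].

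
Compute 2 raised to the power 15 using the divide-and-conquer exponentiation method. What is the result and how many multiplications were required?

Computing 2^15 by squaring (build up from 2^1; each line after the first costs one multiplication):

2^1 = 2
2^2 = (2^1)^2 = 2^2 = 4
2^3 = 2 * 2^2 = 2 * 4 = 8
2^6 = (2^3)^2 = 8^2 = 64
2^7 = 2 * 2^6 = 2 * 64 = 128
2^14 = (2^7)^2 = 128^2 = 16384
2^15 = 2 * 2^14 = 2 * 16384 = 32768

Result: 32768
Multiplications needed: 6 (6 lines after 2^1)

2^15 = 32768. Using exponentiation by squaring, this requires 6 multiplications. The key idea: if the exponent is even, square the half-power; if odd, multiply by the base once.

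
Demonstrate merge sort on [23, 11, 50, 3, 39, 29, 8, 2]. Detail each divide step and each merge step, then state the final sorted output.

Merge sort trace:

Split: [23, 11, 50, 3, 39, 29, 8, 2] -> [23, 11, 50, 3] and [39, 29, 8, 2]
  Split: [23, 11, 50, 3] -> [23, 11] and [50, 3]
    Split: [23, 11] -> [23] and [11]
    Merge: [23] + [11] -> [11, 23]
    Split: [50, 3] -> [50] and [3]
    Merge: [50] + [3] -> [3, 50]
  Merge: [11, 23] + [3, 50] -> [3, 11, 23, 50]
  Split: [39, 29, 8, 2] -> [39, 29] and [8, 2]
    Split: [39, 29] -> [39] and [29]
    Merge: [39] + [29] -> [29, 39]
    Split: [8, 2] -> [8] and [2]
    Merge: [8] + [2] -> [2, 8]
  Merge: [29, 39] + [2, 8] -> [2, 8, 29, 39]
Merge: [3, 11, 23, 50] + [2, 8, 29, 39] -> [2, 3, 8, 11, 23, 29, 39, 50]

Final sorted array: [2, 3, 8, 11, 23, 29, 39, 50]

The merge sort proceeds by recursively splitting the array and merging sorted halves.
After all merges, the sorted array is [2, 3, 8, 11, 23, 29, 39, 50].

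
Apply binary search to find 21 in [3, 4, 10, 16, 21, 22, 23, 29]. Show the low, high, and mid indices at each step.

Binary search for 21 in [3, 4, 10, 16, 21, 22, 23, 29]:

lo=0, hi=7, mid=3, arr[mid]=16 -> 16 < 21, search right half
lo=4, hi=7, mid=5, arr[mid]=22 -> 22 > 21, search left half
lo=4, hi=4, mid=4, arr[mid]=21 -> Found target at index 4!

Binary search finds 21 at index 4 after 3 comparisons. The search repeatedly halves the search space by comparing with the middle element.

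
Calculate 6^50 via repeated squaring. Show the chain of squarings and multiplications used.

Computing 6^50 by squaring (build up from 6^1; each line after the first costs one multiplication):

6^1 = 6
6^2 = (6^1)^2 = 6^2 = 36
6^3 = 6 * 6^2 = 6 * 36 = 216
6^6 = (6^3)^2 = 216^2 = 46656
6^12 = (6^6)^2 = 46656^2 = 2176782336
6^24 = (6^12)^2 = 2176782336^2 = 4738381338321616896
6^25 = 6 * 6^24 = 6 * 4738381338321616896 = 28430288029929701376
6^50 = (6^25)^2 = 28430288029929701376^2 = 808281277464764060643139600456536293376

Result: 808281277464764060643139600456536293376
Multiplications needed: 7 (7 lines after 6^1)

6^50 = 808281277464764060643139600456536293376. Using exponentiation by squaring, this requires 7 multiplications. The key idea: if the exponent is even, square the half-power; if odd, multiply by the base once.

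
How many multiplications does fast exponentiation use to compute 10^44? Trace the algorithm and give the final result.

Computing 10^44 by squaring (build up from 10^1; each line after the first costs one multiplication):

10^1 = 10
10^2 = (10^1)^2 = 10^2 = 100
10^4 = (10^2)^2 = 100^2 = 10000
10^5 = 10 * 10^4 = 10 * 10000 = 100000
10^10 = (10^5)^2 = 100000^2 = 10000000000
10^11 = 10 * 10^10 = 10 * 10000000000 = 100000000000
10^22 = (10^11)^2 = 100000000000^2 = 10000000000000000000000
10^44 = (10^22)^2 = 10000000000000000000000^2 = 100000000000000000000000000000000000000000000

Result: 100000000000000000000000000000000000000000000
Multiplications needed: 7 (7 lines after 10^1)

10^44 = 100000000000000000000000000000000000000000000. Using exponentiation by squaring, this requires 7 multiplications. The key idea: if the exponent is even, square the half-power; if odd, multiply by the base once.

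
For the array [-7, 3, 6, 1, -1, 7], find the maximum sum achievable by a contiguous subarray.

Using Kadane's algorithm on [-7, 3, 6, 1, -1, 7]:

Scanning through the array:
Position 1 (value 3): max_ending_here = 3, max_so_far = 3
Position 2 (value 6): max_ending_here = 9, max_so_far = 9
Position 3 (value 1): max_ending_here = 10, max_so_far = 10
Position 4 (value -1): max_ending_here = 9, max_so_far = 10
Position 5 (value 7): max_ending_here = 16, max_so_far = 16

Maximum subarray: [3, 6, 1, -1, 7]
Maximum sum: 16

The maximum subarray is [3, 6, 1, -1, 7] with sum 16. This subarray runs from index 1 to index 5.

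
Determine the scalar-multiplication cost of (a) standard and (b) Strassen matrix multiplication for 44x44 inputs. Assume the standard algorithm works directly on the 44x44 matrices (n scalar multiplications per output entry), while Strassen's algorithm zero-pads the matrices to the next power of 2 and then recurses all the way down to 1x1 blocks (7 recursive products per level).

Matrix multiplication for 44x44 matrices:

Strassen's algorithm requires power-of-2 dimensions. Pad 44x44 to 64x64 (next power of 2).

Standard algorithm: 44^3 = 85184 multiplications
Strassen's algorithm: 7^(log2(64)) = 7^6 = 117649 multiplications
Difference: 85184 - 117649 = -32465 (Strassen uses MORE here due to padding overhead — for small or just-over-power-of-2 n, padding can outweigh the per-level savings)

Standard: 85184 multiplications (44^3). Strassen: 117649 multiplications (7^6, after padding to 64x64). Strassen reduces 8 recursive multiplications to 7 at each level.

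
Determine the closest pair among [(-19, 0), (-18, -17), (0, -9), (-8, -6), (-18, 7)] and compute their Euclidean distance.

Computing all pairwise distances among 5 points:

d((-19, 0), (-18, -17)) = 17.0294
d((-19, 0), (0, -9)) = 21.0238
d((-19, 0), (-8, -6)) = 12.53
d((-19, 0), (-18, 7)) = 7.0711 <-- minimum
d((-18, -17), (0, -9)) = 19.6977
d((-18, -17), (-8, -6)) = 14.8661
d((-18, -17), (-18, 7)) = 24.0
d((0, -9), (-8, -6)) = 8.544
d((0, -9), (-18, 7)) = 24.0832
d((-8, -6), (-18, 7)) = 16.4012

Closest pair: (-19, 0) and (-18, 7) with distance 7.0711

The closest pair is (-19, 0) and (-18, 7) with Euclidean distance 7.0711. For 5 points, brute-force pairwise comparison is shown above. For large n, the divide-and-conquer algorithm (sort by x, recurse on halves, check the dividing strip) achieves O(n log n).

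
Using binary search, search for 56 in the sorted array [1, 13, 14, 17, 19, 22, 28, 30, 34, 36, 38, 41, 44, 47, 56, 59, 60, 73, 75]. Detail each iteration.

Binary search for 56 in [1, 13, 14, 17, 19, 22, 28, 30, 34, 36, 38, 41, 44, 47, 56, 59, 60, 73, 75]:

lo=0, hi=18, mid=9, arr[mid]=36 -> 36 < 56, search right half
lo=10, hi=18, mid=14, arr[mid]=56 -> Found target at index 14!

Binary search finds 56 at index 14 after 2 comparisons. The search repeatedly halves the search space by comparing with the middle element.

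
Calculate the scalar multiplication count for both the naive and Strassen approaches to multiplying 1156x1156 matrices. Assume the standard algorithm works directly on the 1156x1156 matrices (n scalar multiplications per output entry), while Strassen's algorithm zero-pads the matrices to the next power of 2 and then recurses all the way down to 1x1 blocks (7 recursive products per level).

Matrix multiplication for 1156x1156 matrices:

Strassen's algorithm requires power-of-2 dimensions. Pad 1156x1156 to 2048x2048 (next power of 2).

Standard algorithm: 1156^3 = 1544804416 multiplications
Strassen's algorithm: 7^(log2(2048)) = 7^11 = 1977326743 multiplications
Difference: 1544804416 - 1977326743 = -432522327 (Strassen uses MORE here due to padding overhead — for small or just-over-power-of-2 n, padding can outweigh the per-level savings)

Standard: 1544804416 multiplications (1156^3). Strassen: 1977326743 multiplications (7^11, after padding to 2048x2048). Strassen reduces 8 recursive multiplications to 7 at each level.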